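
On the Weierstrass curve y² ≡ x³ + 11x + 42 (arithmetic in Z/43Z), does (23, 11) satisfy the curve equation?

yes

y² = 11² ≡ 35; x³ + 11x + 42 = 12462 ≡ 35 (mod 43). 35 = 35.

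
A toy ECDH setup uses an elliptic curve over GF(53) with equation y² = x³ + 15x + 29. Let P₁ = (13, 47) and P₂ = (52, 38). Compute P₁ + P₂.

(26, 9)

(13, 47) + (52, 38). λ = (38 - 47)/(52 - 13) ≡ 44/39 mod 53. 39⁻¹ ≡ 34 (mod 53) since 39·34 = 1326 ≡ 1, so λ ≡ 12.
  x = λ² - 13 - 52 = 144 - 65 ≡ 26; y = λ·(13 - 26) - 47 ≡ 9. → (26, 9)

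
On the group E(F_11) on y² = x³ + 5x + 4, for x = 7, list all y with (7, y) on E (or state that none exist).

x³ + 5x + 4 = 382 ≡ 8 (mod 11).
8 is a non-residue mod 11; no y exists.

none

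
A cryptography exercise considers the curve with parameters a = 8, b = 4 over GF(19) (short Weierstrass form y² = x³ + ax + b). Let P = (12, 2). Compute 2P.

(11, 13)

tangent at (12, 2): λ = (3·12² + 8)/(2·2) ≡ 3/4. 4⁻¹ ≡ 5 (mod 19) since 4·5 = 20 ≡ 1, so λ ≡ 3·5 ≡ 15.
  x = λ² - 12 - 12 = 225 - 24 ≡ 11; y = λ·(12 - 11) - 2 ≡ 13. → (11, 13)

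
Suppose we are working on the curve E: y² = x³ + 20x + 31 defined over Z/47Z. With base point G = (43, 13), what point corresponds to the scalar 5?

(43, 13)

Double-and-add on 5 = (101)₂. Start with G = (43, 13) for the leading 1-bit.
double: tangent at (43, 13): λ = (3·43² + 20)/(2·13) ≡ 21/26. 26⁻¹ ≡ 38 (mod 47), so λ ≡ 21·38 ≡ 46.
  x = λ² - 43 - 43 = 2116 - 86 ≡ 9; y = λ·(43 - 9) - 13 ≡ 0. → (9, 0)
double: (9, 0) + (9, 0): same x and y₁ ≡ -y₂, so the sum is 𝒪.
add G: 𝒪 + (43, 13) = (43, 13) (identity).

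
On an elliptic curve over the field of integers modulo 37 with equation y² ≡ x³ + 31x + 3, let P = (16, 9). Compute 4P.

(0, 15)

Repeated addition: build up to 4P.
2P: tangent at (16, 9): λ = (3·16² + 31)/(2·9) ≡ 22/18. 18⁻¹ ≡ 35 (mod 37), so λ ≡ 22·35 ≡ 30.
  x = λ² - 16 - 16 = 900 - 32 ≡ 17; y = λ·(16 - 17) - 9 ≡ 35. → (17, 35)
3P: (17, 35) + (16, 9). λ = (9 - 35)/(16 - 17) ≡ 11/36 mod 37. 36⁻¹ ≡ 36 (mod 37), so λ ≡ 26.
  x = λ² - 17 - 16 = 676 - 33 ≡ 14; y = λ·(17 - 14) - 35 ≡ 6. → (14, 6)
4P: (14, 6) + (16, 9). λ = (9 - 6)/(16 - 14) ≡ 3/2 mod 37. 2⁻¹ ≡ 19 (mod 37), so λ ≡ 20.
  x = λ² - 14 - 16 = 400 - 30 ≡ 0; y = λ·(14 - 0) - 6 ≡ 15. → (0, 15)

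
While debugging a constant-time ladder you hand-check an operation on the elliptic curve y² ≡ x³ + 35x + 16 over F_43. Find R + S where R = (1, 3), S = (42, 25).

(35, 27)

(1, 3) + (42, 25). λ = (25 - 3)/(42 - 1) ≡ 22/41 mod 43. 41⁻¹ ≡ 21 (mod 43), so λ ≡ 32.
  x = λ² - 1 - 42 = 1024 - 43 ≡ 35; y = λ·(1 - 35) - 3 ≡ 27. → (35, 27)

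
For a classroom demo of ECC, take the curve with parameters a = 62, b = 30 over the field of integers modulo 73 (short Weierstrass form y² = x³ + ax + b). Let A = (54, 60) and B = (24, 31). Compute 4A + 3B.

First 4A:
Double-and-add on 4 = (100)₂. Start with A = (54, 60) for the leading 1-bit.
double: tangent at (54, 60): λ = (3·54² + 62)/(2·60) ≡ 50/47. 47⁻¹ ≡ 14 (mod 73), so λ ≡ 50·14 ≡ 43.
  x = λ² - 54 - 54 = 1849 - 108 ≡ 62; y = λ·(54 - 62) - 60 ≡ 34. → (62, 34)
double: tangent at (62, 34): λ = (3·62² + 62)/(2·34) ≡ 60/68. 68⁻¹ ≡ 29 (mod 73) since 68·29 = 1972 ≡ 1, so λ ≡ 60·29 ≡ 61.
  x = λ² - 62 - 62 = 3721 - 124 ≡ 20; y = λ·(62 - 20) - 34 ≡ 46. → (20, 46)
4A = (20, 46).
Next 3B:
Repeated addition: build up to 3B.
2B: tangent at (24, 31): λ = (3·24² + 62)/(2·31) ≡ 38/62. 62⁻¹ ≡ 53 (mod 73), so λ ≡ 38·53 ≡ 43.
  x = λ² - 24 - 24 = 1849 - 48 ≡ 49; y = λ·(24 - 49) - 31 ≡ 62. → (49, 62)
3B: (49, 62) + (24, 31). λ = (31 - 62)/(24 - 49) ≡ 42/48 mod 73. 48⁻¹ ≡ 35 (mod 73), so λ ≡ 10.
  x = λ² - 49 - 24 = 100 - 73 ≡ 27; y = λ·(49 - 27) - 62 ≡ 12. → (27, 12)
3B = (27, 12).
Finally 4A + 3B:
(20, 46) + (27, 12). λ = (12 - 46)/(27 - 20) ≡ 39/7 mod 73. 7⁻¹ ≡ 21 (mod 73), so λ ≡ 16.
  x = λ² - 20 - 27 = 256 - 47 ≡ 63; y = λ·(20 - 63) - 46 ≡ 69. → (63, 69)

(63, 69)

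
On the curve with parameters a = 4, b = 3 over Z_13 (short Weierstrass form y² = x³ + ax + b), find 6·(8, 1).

(7, 7)

Write G = (8, 1).
Double-and-add on 6 = (110)₂. Start with G = (8, 1) for the leading 1-bit.
double: tangent at (8, 1): λ = (3·8² + 4)/(2·1) ≡ 1/2. 2⁻¹ ≡ 7 (mod 13), so λ ≡ 1·7 ≡ 7.
  x = λ² - 8 - 8 = 49 - 16 ≡ 7; y = λ·(8 - 7) - 1 ≡ 6. → (7, 6)
add G: (7, 6) + (8, 1). λ = (1 - 6)/(8 - 7) ≡ 8/1 mod 13. 1⁻¹ ≡ 1 (mod 13) since 1·1 = 1 ≡ 1, so λ ≡ 8.
  x = λ² - 7 - 8 = 64 - 15 ≡ 10; y = λ·(7 - 10) - 6 ≡ 9. → (10, 9)
double: tangent at (10, 9): λ = (3·10² + 4)/(2·9) ≡ 5/5. 5⁻¹ ≡ 8 (mod 13), so λ ≡ 5·8 ≡ 1.
  x = λ² - 10 - 10 = 1 - 20 ≡ 7; y = λ·(10 - 7) - 9 ≡ 7. → (7, 7)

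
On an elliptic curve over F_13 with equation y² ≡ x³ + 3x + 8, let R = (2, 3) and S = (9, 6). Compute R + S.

(12, 2)

(2, 3) + (9, 6). λ = (6 - 3)/(9 - 2) ≡ 3/7 mod 13. 7⁻¹ ≡ 2 (mod 13) since 7·2 = 14 ≡ 1, so λ ≡ 6.
  x = λ² - 2 - 9 = 36 - 11 ≡ 12; y = λ·(2 - 12) - 3 ≡ 2. → (12, 2)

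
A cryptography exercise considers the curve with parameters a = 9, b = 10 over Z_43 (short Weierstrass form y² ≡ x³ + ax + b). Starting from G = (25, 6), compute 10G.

(16, 6)

Double-and-add on 10 = (1010)₂. Start with G = (25, 6) for the leading 1-bit.
double: tangent at (25, 6): λ = (3·25² + 9)/(2·6) ≡ 35/12. 12⁻¹ ≡ 18 (mod 43) since 12·18 = 216 ≡ 1, so λ ≡ 35·18 ≡ 28.
  x = λ² - 25 - 25 = 784 - 50 ≡ 3; y = λ·(25 - 3) - 6 ≡ 8. → (3, 8)
double: tangent at (3, 8): λ = (3·3² + 9)/(2·8) ≡ 36/16. 16⁻¹ ≡ 35 (mod 43), so λ ≡ 36·35 ≡ 13.
  x = λ² - 3 - 3 = 169 - 6 ≡ 34; y = λ·(3 - 34) - 8 ≡ 19. → (34, 19)
add G: (34, 19) + (25, 6). λ = (6 - 19)/(25 - 34) ≡ 30/34 mod 43. 34⁻¹ ≡ 19 (mod 43), so λ ≡ 11.
  x = λ² - 34 - 25 = 121 - 59 ≡ 19; y = λ·(34 - 19) - 19 ≡ 17. → (19, 17)
double: tangent at (19, 17): λ = (3·19² + 9)/(2·17) ≡ 17/34. 34⁻¹ ≡ 19 (mod 43), so λ ≡ 17·19 ≡ 22.
  x = λ² - 19 - 19 = 484 - 38 ≡ 16; y = λ·(19 - 16) - 17 ≡ 6. → (16, 6)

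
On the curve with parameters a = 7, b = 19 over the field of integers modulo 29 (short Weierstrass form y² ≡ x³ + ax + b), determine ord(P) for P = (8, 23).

2P: tangent at (8, 23): λ = (3·8² + 7)/(2·23) ≡ 25/17. 17⁻¹ ≡ 12 (mod 29), so λ ≡ 25·12 ≡ 10.
  x = λ² - 8 - 8 = 100 - 16 ≡ 26; y = λ·(8 - 26) - 23 ≡ 0. → (26, 0)
3P: (26, 0) + (8, 23). λ = (23 - 0)/(8 - 26) ≡ 23/11 mod 29. 11⁻¹ ≡ 8 (mod 29), so λ ≡ 10.
  x = λ² - 26 - 8 = 100 - 34 ≡ 8; y = λ·(26 - 8) - 0 ≡ 6. → (8, 6)
4P: (8, 6) + (8, 23): same x and y₁ ≡ -y₂, so the sum is O.
4P = O, so the order is 4.

4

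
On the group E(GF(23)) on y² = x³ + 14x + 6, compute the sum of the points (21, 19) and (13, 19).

(12, 4)

(21, 19) + (13, 19). λ = (19 - 19)/(13 - 21) ≡ 0/15 mod 23. 15⁻¹ ≡ 20 (mod 23), so λ ≡ 0.
  x = λ² - 21 - 13 = 0 - 34 ≡ 12; y = λ·(21 - 12) - 19 ≡ 4. → (12, 4)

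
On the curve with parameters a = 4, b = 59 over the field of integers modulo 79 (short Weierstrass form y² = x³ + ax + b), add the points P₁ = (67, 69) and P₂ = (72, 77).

(50, 53)

(67, 69) + (72, 77). λ = (77 - 69)/(72 - 67) ≡ 8/5 mod 79. 5⁻¹ ≡ 16 (mod 79), so λ ≡ 49.
  x = λ² - 67 - 72 = 2401 - 139 ≡ 50; y = λ·(67 - 50) - 69 ≡ 53. → (50, 53)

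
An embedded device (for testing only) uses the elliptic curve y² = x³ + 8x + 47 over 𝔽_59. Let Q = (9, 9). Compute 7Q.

Repeated addition: build up to 7Q.
2Q: tangent at (9, 9): λ = (3·9² + 8)/(2·9) ≡ 15/18. 18⁻¹ ≡ 23 (mod 59), so λ ≡ 15·23 ≡ 50.
  x = λ² - 9 - 9 = 2500 - 18 ≡ 4; y = λ·(9 - 4) - 9 ≡ 5. → (4, 5)
3Q: (4, 5) + (9, 9). λ = (9 - 5)/(9 - 4) ≡ 4/5 mod 59. 5⁻¹ ≡ 12 (mod 59), so λ ≡ 48.
  x = λ² - 4 - 9 = 2304 - 13 ≡ 49; y = λ·(4 - 49) - 5 ≡ 18. → (49, 18)
4Q: (49, 18) + (9, 9). λ = (9 - 18)/(9 - 49) ≡ 50/19 mod 59. 19⁻¹ ≡ 28 (mod 59) since 19·28 = 532 ≡ 1, so λ ≡ 43.
  x = λ² - 49 - 9 = 1849 - 58 ≡ 21; y = λ·(49 - 21) - 18 ≡ 6. → (21, 6)
5Q: (21, 6) + (9, 9). λ = (9 - 6)/(9 - 21) ≡ 3/47 mod 59. 47⁻¹ ≡ 54 (mod 59), so λ ≡ 44.
  x = λ² - 21 - 9 = 1936 - 30 ≡ 18; y = λ·(21 - 18) - 6 ≡ 8. → (18, 8)
6Q: (18, 8) + (9, 9). λ = (9 - 8)/(9 - 18) ≡ 1/50 mod 59. 50⁻¹ ≡ 13 (mod 59) since 50·13 = 650 ≡ 1, so λ ≡ 13.
  x = λ² - 18 - 9 = 169 - 27 ≡ 24; y = λ·(18 - 24) - 8 ≡ 32. → (24, 32)
7Q: (24, 32) + (9, 9). λ = (9 - 32)/(9 - 24) ≡ 36/44 mod 59. 44⁻¹ ≡ 55 (mod 59) since 44·55 = 2420 ≡ 1, so λ ≡ 33.
  x = λ² - 24 - 9 = 1089 - 33 ≡ 53; y = λ·(24 - 53) - 32 ≡ 14. → (53, 14)

(53, 14)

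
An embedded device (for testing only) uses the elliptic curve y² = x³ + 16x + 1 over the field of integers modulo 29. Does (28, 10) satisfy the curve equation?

yes

y² = 10² ≡ 13; x³ + 16x + 1 = 22401 ≡ 13 (mod 29). 13 = 13.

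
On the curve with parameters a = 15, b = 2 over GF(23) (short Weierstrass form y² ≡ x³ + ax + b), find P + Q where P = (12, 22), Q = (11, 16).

(12, 22) + (11, 16). λ = (16 - 22)/(11 - 12) ≡ 17/22 mod 23. 22⁻¹ ≡ 22 (mod 23), so λ ≡ 6.
  x = λ² - 12 - 11 = 36 - 23 ≡ 13; y = λ·(12 - 13) - 22 ≡ 18. → (13, 18)

(13, 18)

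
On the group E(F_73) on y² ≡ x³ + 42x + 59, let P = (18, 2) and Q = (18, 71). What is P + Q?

O

The two points share x = 18 and their y-coordinates satisfy 2 + 71 ≡ 0 (mod 73), so they are inverses. Their sum is the point at infinity.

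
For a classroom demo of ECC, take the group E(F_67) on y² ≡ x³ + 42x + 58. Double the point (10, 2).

tangent at (10, 2): λ = (3·10² + 42)/(2·2) ≡ 7/4. 4⁻¹ ≡ 17 (mod 67), so λ ≡ 7·17 ≡ 52.
  x = λ² - 10 - 10 = 2704 - 20 ≡ 4; y = λ·(10 - 4) - 2 ≡ 42. → (4, 42)

(4, 42)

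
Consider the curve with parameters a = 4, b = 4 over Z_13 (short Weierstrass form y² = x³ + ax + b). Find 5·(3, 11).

Write Q = (3, 11).
Repeated addition: build up to 5Q.
2Q: tangent at (3, 11): λ = (3·3² + 4)/(2·11) ≡ 5/9. 9⁻¹ ≡ 3 (mod 13), so λ ≡ 5·3 ≡ 2.
  x = λ² - 3 - 3 = 4 - 6 ≡ 11; y = λ·(3 - 11) - 11 ≡ 12. → (11, 12)
3Q: (11, 12) + (3, 11). λ = (11 - 12)/(3 - 11) ≡ 12/5 mod 13. 5⁻¹ ≡ 8 (mod 13), so λ ≡ 5.
  x = λ² - 11 - 3 = 25 - 14 ≡ 11; y = λ·(11 - 11) - 12 ≡ 1. → (11, 1)
4Q: (11, 1) + (3, 11). λ = (11 - 1)/(3 - 11) ≡ 10/5 mod 13. 5⁻¹ ≡ 8 (mod 13) since 5·8 = 40 ≡ 1, so λ ≡ 2.
  x = λ² - 11 - 3 = 4 - 14 ≡ 3; y = λ·(11 - 3) - 1 ≡ 2. → (3, 2)
5Q: (3, 2) + (3, 11): same x and y₁ ≡ -y₂, so the sum is ∞.

O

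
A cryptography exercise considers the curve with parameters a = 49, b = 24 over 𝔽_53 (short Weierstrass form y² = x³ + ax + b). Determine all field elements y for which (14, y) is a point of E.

x³ + 49x + 24 = 3454 ≡ 9 (mod 53).
Square roots of 9 mod 53: 3 and 50 (since 3² = 9 ≡ 9).

3, 50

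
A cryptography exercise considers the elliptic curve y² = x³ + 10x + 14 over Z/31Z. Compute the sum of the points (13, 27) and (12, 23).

(13, 27) + (12, 23). λ = (23 - 27)/(12 - 13) ≡ 27/30 mod 31. 30⁻¹ ≡ 30 (mod 31), so λ ≡ 4.
  x = λ² - 13 - 12 = 16 - 25 ≡ 22; y = λ·(13 - 22) - 27 ≡ 30. → (22, 30)

(22, 30)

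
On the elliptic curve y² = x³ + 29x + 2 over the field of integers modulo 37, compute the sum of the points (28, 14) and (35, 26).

(28, 14) + (35, 26). λ = (26 - 14)/(35 - 28) ≡ 12/7 mod 37. 7⁻¹ ≡ 16 (mod 37) since 7·16 = 112 ≡ 1, so λ ≡ 7.
  x = λ² - 28 - 35 = 49 - 63 ≡ 23; y = λ·(28 - 23) - 14 ≡ 21. → (23, 21)

(23, 21)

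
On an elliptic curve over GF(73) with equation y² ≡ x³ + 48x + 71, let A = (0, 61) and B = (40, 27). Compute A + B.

(0, 61) + (40, 27). λ = (27 - 61)/(40 - 0) ≡ 39/40 mod 73. 40⁻¹ ≡ 42 (mod 73), so λ ≡ 32.
  x = λ² - 0 - 40 = 1024 - 40 ≡ 35; y = λ·(0 - 35) - 61 ≡ 60. → (35, 60)

(35, 60)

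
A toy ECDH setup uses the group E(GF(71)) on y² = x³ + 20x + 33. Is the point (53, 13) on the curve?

y² = 13² ≡ 27; x³ + 20x + 33 = 149970 ≡ 18 (mod 71). 27 ≠ 18.

no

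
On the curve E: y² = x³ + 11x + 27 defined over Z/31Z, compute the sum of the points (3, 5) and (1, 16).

(3, 26)

(3, 5) + (1, 16). λ = (16 - 5)/(1 - 3) ≡ 11/29 mod 31. 29⁻¹ ≡ 15 (mod 31) since 29·15 = 435 ≡ 1, so λ ≡ 10.
  x = λ² - 3 - 1 = 100 - 4 ≡ 3; y = λ·(3 - 3) - 5 ≡ 26. → (3, 26)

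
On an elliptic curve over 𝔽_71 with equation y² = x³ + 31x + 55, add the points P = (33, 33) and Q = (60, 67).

(65, 24)

(33, 33) + (60, 67). λ = (67 - 33)/(60 - 33) ≡ 34/27 mod 71. 27⁻¹ ≡ 50 (mod 71) since 27·50 = 1350 ≡ 1, so λ ≡ 67.
  x = λ² - 33 - 60 = 4489 - 93 ≡ 65; y = λ·(33 - 65) - 33 ≡ 24. → (65, 24)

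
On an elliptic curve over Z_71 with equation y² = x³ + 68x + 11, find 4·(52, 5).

Write G = (52, 5).
Repeated addition: build up to 4G.
2G: tangent at (52, 5): λ = (3·52² + 68)/(2·5) ≡ 15/10. 10⁻¹ ≡ 64 (mod 71), so λ ≡ 15·64 ≡ 37.
  x = λ² - 52 - 52 = 1369 - 104 ≡ 58; y = λ·(52 - 58) - 5 ≡ 57. → (58, 57)
3G: (58, 57) + (52, 5). λ = (5 - 57)/(52 - 58) ≡ 19/65 mod 71. 65⁻¹ ≡ 59 (mod 71), so λ ≡ 56.
  x = λ² - 58 - 52 = 3136 - 110 ≡ 44; y = λ·(58 - 44) - 57 ≡ 17. → (44, 17)
4G: (44, 17) + (52, 5). λ = (5 - 17)/(52 - 44) ≡ 59/8 mod 71. 8⁻¹ ≡ 9 (mod 71), so λ ≡ 34.
  x = λ² - 44 - 52 = 1156 - 96 ≡ 66; y = λ·(44 - 66) - 17 ≡ 16. → (66, 16)

(66, 16)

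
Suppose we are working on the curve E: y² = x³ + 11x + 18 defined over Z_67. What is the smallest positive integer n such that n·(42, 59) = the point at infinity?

2P: tangent at (42, 59): λ = (3·42² + 11)/(2·59) ≡ 10/51. 51⁻¹ ≡ 46 (mod 67) since 51·46 = 2346 ≡ 1, so λ ≡ 10·46 ≡ 58.
  x = λ² - 42 - 42 = 3364 - 84 ≡ 64; y = λ·(42 - 64) - 59 ≡ 5. → (64, 5)
3P: (64, 5) + (42, 59). λ = (59 - 5)/(42 - 64) ≡ 54/45 mod 67. 45⁻¹ ≡ 3 (mod 67) since 45·3 = 135 ≡ 1, so λ ≡ 28.
  x = λ² - 64 - 42 = 784 - 106 ≡ 8; y = λ·(64 - 8) - 5 ≡ 22. → (8, 22)
4P: (8, 22) + (42, 59). λ = (59 - 22)/(42 - 8) ≡ 37/34 mod 67. 34⁻¹ ≡ 2 (mod 67), so λ ≡ 7.
  x = λ² - 8 - 42 = 49 - 50 ≡ 66; y = λ·(8 - 66) - 22 ≡ 41. → (66, 41)
5P: (66, 41) + (42, 59). λ = (59 - 41)/(42 - 66) ≡ 18/43 mod 67. 43⁻¹ ≡ 53 (mod 67) since 43·53 = 2279 ≡ 1, so λ ≡ 16.
  x = λ² - 66 - 42 = 256 - 108 ≡ 14; y = λ·(66 - 14) - 41 ≡ 54. → (14, 54)
6P: (14, 54) + (42, 59). λ = (59 - 54)/(42 - 14) ≡ 5/28 mod 67. 28⁻¹ ≡ 12 (mod 67), so λ ≡ 60.
  x = λ² - 14 - 42 = 3600 - 56 ≡ 60; y = λ·(14 - 60) - 54 ≡ 0. → (60, 0)
7P: (60, 0) + (42, 59). λ = (59 - 0)/(42 - 60) ≡ 59/49 mod 67. 49⁻¹ ≡ 26 (mod 67), so λ ≡ 60.
  x = λ² - 60 - 42 = 3600 - 102 ≡ 14; y = λ·(60 - 14) - 0 ≡ 13. → (14, 13)
8P: (14, 13) + (42, 59). λ = (59 - 13)/(42 - 14) ≡ 46/28 mod 67. 28⁻¹ ≡ 12 (mod 67) since 28·12 = 336 ≡ 1, so λ ≡ 16.
  x = λ² - 14 - 42 = 256 - 56 ≡ 66; y = λ·(14 - 66) - 13 ≡ 26. → (66, 26)
9P: (66, 26) + (42, 59). λ = (59 - 26)/(42 - 66) ≡ 33/43 mod 67. 43⁻¹ ≡ 53 (mod 67) since 43·53 = 2279 ≡ 1, so λ ≡ 7.
  x = λ² - 66 - 42 = 49 - 108 ≡ 8; y = λ·(66 - 8) - 26 ≡ 45. → (8, 45)
10P: (8, 45) + (42, 59). λ = (59 - 45)/(42 - 8) ≡ 14/34 mod 67. 34⁻¹ ≡ 2 (mod 67), so λ ≡ 28.
  x = λ² - 8 - 42 = 784 - 50 ≡ 64; y = λ·(8 - 64) - 45 ≡ 62. → (64, 62)
11P: (64, 62) + (42, 59). λ = (59 - 62)/(42 - 64) ≡ 64/45 mod 67. 45⁻¹ ≡ 3 (mod 67), so λ ≡ 58.
  x = λ² - 64 - 42 = 3364 - 106 ≡ 42; y = λ·(64 - 42) - 62 ≡ 8. → (42, 8)
12P: (42, 8) + (42, 59): same x and y₁ ≡ -y₂, so the sum is the point at infinity.
12P = the point at infinity, so the order is 12.

12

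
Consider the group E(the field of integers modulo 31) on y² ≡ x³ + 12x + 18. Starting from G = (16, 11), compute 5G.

(24, 5)

Double-and-add on 5 = (101)₂. Start with G = (16, 11) for the leading 1-bit.
double: tangent at (16, 11): λ = (3·16² + 12)/(2·11) ≡ 5/22. 22⁻¹ ≡ 24 (mod 31) since 22·24 = 528 ≡ 1, so λ ≡ 5·24 ≡ 27.
  x = λ² - 16 - 16 = 729 - 32 ≡ 15; y = λ·(16 - 15) - 11 ≡ 16. → (15, 16)
double: tangent at (15, 16): λ = (3·15² + 12)/(2·16) ≡ 5/1. 1⁻¹ ≡ 1 (mod 31), so λ ≡ 5·1 ≡ 5.
  x = λ² - 15 - 15 = 25 - 30 ≡ 26; y = λ·(15 - 26) - 16 ≡ 22. → (26, 22)
add G: (26, 22) + (16, 11). λ = (11 - 22)/(16 - 26) ≡ 20/21 mod 31. 21⁻¹ ≡ 3 (mod 31) since 21·3 = 63 ≡ 1, so λ ≡ 29.
  x = λ² - 26 - 16 = 841 - 42 ≡ 24; y = λ·(26 - 24) - 22 ≡ 5. → (24, 5)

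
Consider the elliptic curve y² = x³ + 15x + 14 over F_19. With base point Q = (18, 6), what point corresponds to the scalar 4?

Double-and-add on 4 = (100)₂. Start with Q = (18, 6) for the leading 1-bit.
double: tangent at (18, 6): λ = (3·18² + 15)/(2·6) ≡ 18/12. 12⁻¹ ≡ 8 (mod 19), so λ ≡ 18·8 ≡ 11.
  x = λ² - 18 - 18 = 121 - 36 ≡ 9; y = λ·(18 - 9) - 6 ≡ 17. → (9, 17)
double: tangent at (9, 17): λ = (3·9² + 15)/(2·17) ≡ 11/15. 15⁻¹ ≡ 14 (mod 19) since 15·14 = 210 ≡ 1, so λ ≡ 11·14 ≡ 2.
  x = λ² - 9 - 9 = 4 - 18 ≡ 5; y = λ·(9 - 5) - 17 ≡ 10. → (5, 10)

(5, 10)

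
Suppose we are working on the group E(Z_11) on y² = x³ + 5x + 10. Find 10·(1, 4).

Write Q = (1, 4).
Double-and-add on 10 = (1010)₂. Start with Q = (1, 4) for the leading 1-bit.
double: tangent at (1, 4): λ = (3·1² + 5)/(2·4) ≡ 8/8. 8⁻¹ ≡ 7 (mod 11), so λ ≡ 8·7 ≡ 1.
  x = λ² - 1 - 1 = 1 - 2 ≡ 10; y = λ·(1 - 10) - 4 ≡ 9. → (10, 9)
double: tangent at (10, 9): λ = (3·10² + 5)/(2·9) ≡ 8/7. 7⁻¹ ≡ 8 (mod 11) since 7·8 = 56 ≡ 1, so λ ≡ 8·8 ≡ 9.
  x = λ² - 10 - 10 = 81 - 20 ≡ 6; y = λ·(10 - 6) - 9 ≡ 5. → (6, 5)
add Q: (6, 5) + (1, 4). λ = (4 - 5)/(1 - 6) ≡ 10/6 mod 11. 6⁻¹ ≡ 2 (mod 11), so λ ≡ 9.
  x = λ² - 6 - 1 = 81 - 7 ≡ 8; y = λ·(6 - 8) - 5 ≡ 10. → (8, 10)
double: tangent at (8, 10): λ = (3·8² + 5)/(2·10) ≡ 10/9. 9⁻¹ ≡ 5 (mod 11) since 9·5 = 45 ≡ 1, so λ ≡ 10·5 ≡ 6.
  x = λ² - 8 - 8 = 36 - 16 ≡ 9; y = λ·(8 - 9) - 10 ≡ 6. → (9, 6)

(9, 6)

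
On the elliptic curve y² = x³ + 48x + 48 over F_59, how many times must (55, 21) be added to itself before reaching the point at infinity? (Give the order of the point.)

2P: tangent at (55, 21): λ = (3·55² + 48)/(2·21) ≡ 37/42. 42⁻¹ ≡ 52 (mod 59), so λ ≡ 37·52 ≡ 36.
  x = λ² - 55 - 55 = 1296 - 110 ≡ 6; y = λ·(55 - 6) - 21 ≡ 32. → (6, 32)
3P: (6, 32) + (55, 21). λ = (21 - 32)/(55 - 6) ≡ 48/49 mod 59. 49⁻¹ ≡ 53 (mod 59), so λ ≡ 7.
  x = λ² - 6 - 55 = 49 - 61 ≡ 47; y = λ·(6 - 47) - 32 ≡ 35. → (47, 35)
4P: (47, 35) + (55, 21). λ = (21 - 35)/(55 - 47) ≡ 45/8 mod 59. 8⁻¹ ≡ 37 (mod 59), so λ ≡ 13.
  x = λ² - 47 - 55 = 169 - 102 ≡ 8; y = λ·(47 - 8) - 35 ≡ 0. → (8, 0)
5P: (8, 0) + (55, 21). λ = (21 - 0)/(55 - 8) ≡ 21/47 mod 59. 47⁻¹ ≡ 54 (mod 59), so λ ≡ 13.
  x = λ² - 8 - 55 = 169 - 63 ≡ 47; y = λ·(8 - 47) - 0 ≡ 24. → (47, 24)
6P: (47, 24) + (55, 21). λ = (21 - 24)/(55 - 47) ≡ 56/8 mod 59. 8⁻¹ ≡ 37 (mod 59), so λ ≡ 7.
  x = λ² - 47 - 55 = 49 - 102 ≡ 6; y = λ·(47 - 6) - 24 ≡ 27. → (6, 27)
7P: (6, 27) + (55, 21). λ = (21 - 27)/(55 - 6) ≡ 53/49 mod 59. 49⁻¹ ≡ 53 (mod 59), so λ ≡ 36.
  x = λ² - 6 - 55 = 1296 - 61 ≡ 55; y = λ·(6 - 55) - 27 ≡ 38. → (55, 38)
8P: (55, 38) + (55, 21): same x and y₁ ≡ -y₂, so the sum is the point at infinity.
8P = the point at infinity, so the order is 8.

8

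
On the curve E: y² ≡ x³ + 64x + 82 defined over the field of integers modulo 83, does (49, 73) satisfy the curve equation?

y² = 73² ≡ 17; x³ + 64x + 82 = 120867 ≡ 19 (mod 83). 17 ≠ 19.

no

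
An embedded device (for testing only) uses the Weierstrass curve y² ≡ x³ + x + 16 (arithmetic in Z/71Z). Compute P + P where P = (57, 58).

(38, 55)

tangent at (57, 58): λ = (3·57² + 1)/(2·58) ≡ 21/45. 45⁻¹ ≡ 30 (mod 71), so λ ≡ 21·30 ≡ 62.
  x = λ² - 57 - 57 = 3844 - 114 ≡ 38; y = λ·(57 - 38) - 58 ≡ 55. → (38, 55)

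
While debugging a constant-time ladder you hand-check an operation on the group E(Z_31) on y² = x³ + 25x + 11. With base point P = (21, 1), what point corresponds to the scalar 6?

(18, 0)

Double-and-add on 6 = (110)₂. Start with P = (21, 1) for the leading 1-bit.
double: tangent at (21, 1): λ = (3·21² + 25)/(2·1) ≡ 15/2. 2⁻¹ ≡ 16 (mod 31) since 2·16 = 32 ≡ 1, so λ ≡ 15·16 ≡ 23.
  x = λ² - 21 - 21 = 529 - 42 ≡ 22; y = λ·(21 - 22) - 1 ≡ 7. → (22, 7)
add P: (22, 7) + (21, 1). λ = (1 - 7)/(21 - 22) ≡ 25/30 mod 31. 30⁻¹ ≡ 30 (mod 31) since 30·30 = 900 ≡ 1, so λ ≡ 6.
  x = λ² - 22 - 21 = 36 - 43 ≡ 24; y = λ·(22 - 24) - 7 ≡ 12. → (24, 12)
double: tangent at (24, 12): λ = (3·24² + 25)/(2·12) ≡ 17/24. 24⁻¹ ≡ 22 (mod 31) since 24·22 = 528 ≡ 1, so λ ≡ 17·22 ≡ 2.
  x = λ² - 24 - 24 = 4 - 48 ≡ 18; y = λ·(24 - 18) - 12 ≡ 0. → (18, 0)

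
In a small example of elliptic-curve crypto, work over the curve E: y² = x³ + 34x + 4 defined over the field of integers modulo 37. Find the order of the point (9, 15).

3

2P: tangent at (9, 15): λ = (3·9² + 34)/(2·15) ≡ 18/30. 30⁻¹ ≡ 21 (mod 37), so λ ≡ 18·21 ≡ 8.
  x = λ² - 9 - 9 = 64 - 18 ≡ 9; y = λ·(9 - 9) - 15 ≡ 22. → (9, 22)
3P: (9, 22) + (9, 15): same x and y₁ ≡ -y₂, so the sum is 𝒪.
3P = 𝒪, so the order is 3.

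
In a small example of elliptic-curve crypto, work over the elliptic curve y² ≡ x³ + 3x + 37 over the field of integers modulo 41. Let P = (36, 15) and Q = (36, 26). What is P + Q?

The two points share x = 36 and their y-coordinates satisfy 15 + 26 ≡ 0 (mod 41), so they are inverses. Their sum is O.

O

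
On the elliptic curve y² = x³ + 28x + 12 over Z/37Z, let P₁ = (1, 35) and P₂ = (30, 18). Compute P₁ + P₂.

(1, 35) + (30, 18). λ = (18 - 35)/(30 - 1) ≡ 20/29 mod 37. 29⁻¹ ≡ 23 (mod 37) since 29·23 = 667 ≡ 1, so λ ≡ 16.
  x = λ² - 1 - 30 = 256 - 31 ≡ 3; y = λ·(1 - 3) - 35 ≡ 7. → (3, 7)

(3, 7)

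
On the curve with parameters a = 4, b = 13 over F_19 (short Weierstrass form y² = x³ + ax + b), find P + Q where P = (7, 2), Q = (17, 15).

(6, 5)

(7, 2) + (17, 15). λ = (15 - 2)/(17 - 7) ≡ 13/10 mod 19. 10⁻¹ ≡ 2 (mod 19) since 10·2 = 20 ≡ 1, so λ ≡ 7.
  x = λ² - 7 - 17 = 49 - 24 ≡ 6; y = λ·(7 - 6) - 2 ≡ 5. → (6, 5)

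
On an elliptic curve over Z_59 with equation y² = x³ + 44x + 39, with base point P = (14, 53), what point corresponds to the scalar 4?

(55, 25)

Double-and-add on 4 = (100)₂. Start with P = (14, 53) for the leading 1-bit.
double: tangent at (14, 53): λ = (3·14² + 44)/(2·53) ≡ 42/47. 47⁻¹ ≡ 54 (mod 59), so λ ≡ 42·54 ≡ 26.
  x = λ² - 14 - 14 = 676 - 28 ≡ 58; y = λ·(14 - 58) - 53 ≡ 42. → (58, 42)
double: tangent at (58, 42): λ = (3·58² + 44)/(2·42) ≡ 47/25. 25⁻¹ ≡ 26 (mod 59) since 25·26 = 650 ≡ 1, so λ ≡ 47·26 ≡ 42.
  x = λ² - 58 - 58 = 1764 - 116 ≡ 55; y = λ·(58 - 55) - 42 ≡ 25. → (55, 25)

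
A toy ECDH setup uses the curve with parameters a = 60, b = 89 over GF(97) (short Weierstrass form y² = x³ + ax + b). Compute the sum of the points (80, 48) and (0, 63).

(80, 48) + (0, 63). λ = (63 - 48)/(0 - 80) ≡ 15/17 mod 97. 17⁻¹ ≡ 40 (mod 97), so λ ≡ 18.
  x = λ² - 80 - 0 = 324 - 80 ≡ 50; y = λ·(80 - 50) - 48 ≡ 7. → (50, 7)

(50, 7)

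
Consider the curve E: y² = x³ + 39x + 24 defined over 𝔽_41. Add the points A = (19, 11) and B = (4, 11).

(18, 30)

(19, 11) + (4, 11). λ = (11 - 11)/(4 - 19) ≡ 0/26 mod 41. 26⁻¹ ≡ 30 (mod 41) since 26·30 = 780 ≡ 1, so λ ≡ 0.
  x = λ² - 19 - 4 = 0 - 23 ≡ 18; y = λ·(19 - 18) - 11 ≡ 30. → (18, 30)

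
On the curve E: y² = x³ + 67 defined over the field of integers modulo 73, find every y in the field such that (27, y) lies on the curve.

none

x³ + 0x + 67 = 19750 ≡ 40 (mod 73).
40 is a non-residue mod 73; no y exists.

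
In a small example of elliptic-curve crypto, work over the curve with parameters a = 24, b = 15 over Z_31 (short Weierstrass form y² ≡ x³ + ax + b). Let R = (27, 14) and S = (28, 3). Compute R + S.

(27, 14) + (28, 3). λ = (3 - 14)/(28 - 27) ≡ 20/1 mod 31. 1⁻¹ ≡ 1 (mod 31) since 1·1 = 1 ≡ 1, so λ ≡ 20.
  x = λ² - 27 - 28 = 400 - 55 ≡ 4; y = λ·(27 - 4) - 14 ≡ 12. → (4, 12)

(4, 12)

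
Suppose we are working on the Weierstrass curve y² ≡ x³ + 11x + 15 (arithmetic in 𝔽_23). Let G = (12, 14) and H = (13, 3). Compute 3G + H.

(3, 11)

First 3G:
Repeated addition: build up to 3G.
2G: tangent at (12, 14): λ = (3·12² + 11)/(2·14) ≡ 6/5. 5⁻¹ ≡ 14 (mod 23) since 5·14 = 70 ≡ 1, so λ ≡ 6·14 ≡ 15.
  x = λ² - 12 - 12 = 225 - 24 ≡ 17; y = λ·(12 - 17) - 14 ≡ 3. → (17, 3)
3G: (17, 3) + (12, 14). λ = (14 - 3)/(12 - 17) ≡ 11/18 mod 23. 18⁻¹ ≡ 9 (mod 23) since 18·9 = 162 ≡ 1, so λ ≡ 7.
  x = λ² - 17 - 12 = 49 - 29 ≡ 20; y = λ·(17 - 20) - 3 ≡ 22. → (20, 22)
3G = (20, 22).
Finally 3G + H:
(20, 22) + (13, 3). λ = (3 - 22)/(13 - 20) ≡ 4/16 mod 23. 16⁻¹ ≡ 13 (mod 23), so λ ≡ 6.
  x = λ² - 20 - 13 = 36 - 33 ≡ 3; y = λ·(20 - 3) - 22 ≡ 11. → (3, 11)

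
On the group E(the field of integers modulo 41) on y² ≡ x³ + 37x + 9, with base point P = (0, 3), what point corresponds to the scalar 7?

Double-and-add on 7 = (111)₂. Start with P = (0, 3) for the leading 1-bit.
double: tangent at (0, 3): λ = (3·0² + 37)/(2·3) ≡ 37/6. 6⁻¹ ≡ 7 (mod 41), so λ ≡ 37·7 ≡ 13.
  x = λ² - 0 - 0 = 169 - 0 ≡ 5; y = λ·(0 - 5) - 3 ≡ 14. → (5, 14)
add P: (5, 14) + (0, 3). λ = (3 - 14)/(0 - 5) ≡ 30/36 mod 41. 36⁻¹ ≡ 8 (mod 41) since 36·8 = 288 ≡ 1, so λ ≡ 35.
  x = λ² - 5 - 0 = 1225 - 5 ≡ 31; y = λ·(5 - 31) - 14 ≡ 19. → (31, 19)
double: tangent at (31, 19): λ = (3·31² + 37)/(2·19) ≡ 9/38. 38⁻¹ ≡ 27 (mod 41), so λ ≡ 9·27 ≡ 38.
  x = λ² - 31 - 31 = 1444 - 62 ≡ 29; y = λ·(31 - 29) - 19 ≡ 16. → (29, 16)
add P: (29, 16) + (0, 3). λ = (3 - 16)/(0 - 29) ≡ 28/12 mod 41. 12⁻¹ ≡ 24 (mod 41), so λ ≡ 16.
  x = λ² - 29 - 0 = 256 - 29 ≡ 22; y = λ·(29 - 22) - 16 ≡ 14. → (22, 14)

(22, 14)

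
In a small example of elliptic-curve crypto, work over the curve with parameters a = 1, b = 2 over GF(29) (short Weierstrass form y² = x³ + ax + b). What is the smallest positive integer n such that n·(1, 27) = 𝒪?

4

2P: tangent at (1, 27): λ = (3·1² + 1)/(2·27) ≡ 4/25. 25⁻¹ ≡ 7 (mod 29), so λ ≡ 4·7 ≡ 28.
  x = λ² - 1 - 1 = 784 - 2 ≡ 28; y = λ·(1 - 28) - 27 ≡ 0. → (28, 0)
3P: (28, 0) + (1, 27). λ = (27 - 0)/(1 - 28) ≡ 27/2 mod 29. 2⁻¹ ≡ 15 (mod 29) since 2·15 = 30 ≡ 1, so λ ≡ 28.
  x = λ² - 28 - 1 = 784 - 29 ≡ 1; y = λ·(28 - 1) - 0 ≡ 2. → (1, 2)
4P: (1, 2) + (1, 27): same x and y₁ ≡ -y₂, so the sum is 𝒪.
4P = 𝒪, so the order is 4.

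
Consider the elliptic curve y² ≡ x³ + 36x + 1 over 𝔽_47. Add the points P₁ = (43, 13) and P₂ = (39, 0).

(43, 13) + (39, 0). λ = (0 - 13)/(39 - 43) ≡ 34/43 mod 47. 43⁻¹ ≡ 35 (mod 47), so λ ≡ 15.
  x = λ² - 43 - 39 = 225 - 82 ≡ 2; y = λ·(43 - 2) - 13 ≡ 38. → (2, 38)

(2, 38)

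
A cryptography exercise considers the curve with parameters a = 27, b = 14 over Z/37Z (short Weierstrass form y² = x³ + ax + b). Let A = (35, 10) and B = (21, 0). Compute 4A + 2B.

(20, 9)

First 4A:
Double-and-add on 4 = (100)₂. Start with A = (35, 10) for the leading 1-bit.
double: tangent at (35, 10): λ = (3·35² + 27)/(2·10) ≡ 2/20. 20⁻¹ ≡ 13 (mod 37) since 20·13 = 260 ≡ 1, so λ ≡ 2·13 ≡ 26.
  x = λ² - 35 - 35 = 676 - 70 ≡ 14; y = λ·(35 - 14) - 10 ≡ 18. → (14, 18)
double: tangent at (14, 18): λ = (3·14² + 27)/(2·18) ≡ 23/36. 36⁻¹ ≡ 36 (mod 37), so λ ≡ 23·36 ≡ 14.
  x = λ² - 14 - 14 = 196 - 28 ≡ 20; y = λ·(14 - 20) - 18 ≡ 9. → (20, 9)
4A = (20, 9).
Next 2B:
Repeated addition: build up to 2B.
2B: (21, 0) + (21, 0): same x and y₁ ≡ -y₂, so the sum is 𝒪.
2B = 𝒪.
Finally 4A + 2B:
(20, 9) + 𝒪 = (20, 9) (identity).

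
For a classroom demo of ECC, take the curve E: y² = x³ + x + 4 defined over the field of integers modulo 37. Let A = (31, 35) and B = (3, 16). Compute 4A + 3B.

(15, 8)

First 4A:
Double-and-add on 4 = (100)₂. Start with A = (31, 35) for the leading 1-bit.
double: tangent at (31, 35): λ = (3·31² + 1)/(2·35) ≡ 35/33. 33⁻¹ ≡ 9 (mod 37), so λ ≡ 35·9 ≡ 19.
  x = λ² - 31 - 31 = 361 - 62 ≡ 3; y = λ·(31 - 3) - 35 ≡ 16. → (3, 16)
double: tangent at (3, 16): λ = (3·3² + 1)/(2·16) ≡ 28/32. 32⁻¹ ≡ 22 (mod 37), so λ ≡ 28·22 ≡ 24.
  x = λ² - 3 - 3 = 576 - 6 ≡ 15; y = λ·(3 - 15) - 16 ≡ 29. → (15, 29)
4A = (15, 29).
Next 3B:
Repeated addition: build up to 3B.
2B: tangent at (3, 16): λ = (3·3² + 1)/(2·16) ≡ 28/32. 32⁻¹ ≡ 22 (mod 37), so λ ≡ 28·22 ≡ 24.
  x = λ² - 3 - 3 = 576 - 6 ≡ 15; y = λ·(3 - 15) - 16 ≡ 29. → (15, 29)
3B: (15, 29) + (3, 16). λ = (16 - 29)/(3 - 15) ≡ 24/25 mod 37. 25⁻¹ ≡ 3 (mod 37), so λ ≡ 35.
  x = λ² - 15 - 3 = 1225 - 18 ≡ 23; y = λ·(15 - 23) - 29 ≡ 24. → (23, 24)
3B = (23, 24).
Finally 4A + 3B:
(15, 29) + (23, 24). λ = (24 - 29)/(23 - 15) ≡ 32/8 mod 37. 8⁻¹ ≡ 14 (mod 37), so λ ≡ 4.
  x = λ² - 15 - 23 = 16 - 38 ≡ 15; y = λ·(15 - 15) - 29 ≡ 8. → (15, 8)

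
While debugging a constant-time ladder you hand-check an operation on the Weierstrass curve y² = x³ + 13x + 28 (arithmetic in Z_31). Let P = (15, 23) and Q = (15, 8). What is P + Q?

O

The two points share x = 15 and their y-coordinates satisfy 23 + 8 ≡ 0 (mod 31), so they are inverses. Their sum is O.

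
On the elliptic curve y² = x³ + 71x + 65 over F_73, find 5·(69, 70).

(55, 67)

Write G = (69, 70).
Repeated addition: build up to 5G.
2G: tangent at (69, 70): λ = (3·69² + 71)/(2·70) ≡ 46/67. 67⁻¹ ≡ 12 (mod 73) since 67·12 = 804 ≡ 1, so λ ≡ 46·12 ≡ 41.
  x = λ² - 69 - 69 = 1681 - 138 ≡ 10; y = λ·(69 - 10) - 70 ≡ 13. → (10, 13)
3G: (10, 13) + (69, 70). λ = (70 - 13)/(69 - 10) ≡ 57/59 mod 73. 59⁻¹ ≡ 26 (mod 73), so λ ≡ 22.
  x = λ² - 10 - 69 = 484 - 79 ≡ 40; y = λ·(10 - 40) - 13 ≡ 57. → (40, 57)
4G: (40, 57) + (69, 70). λ = (70 - 57)/(69 - 40) ≡ 13/29 mod 73. 29⁻¹ ≡ 68 (mod 73), so λ ≡ 8.
  x = λ² - 40 - 69 = 64 - 109 ≡ 28; y = λ·(40 - 28) - 57 ≡ 39. → (28, 39)
5G: (28, 39) + (69, 70). λ = (70 - 39)/(69 - 28) ≡ 31/41 mod 73. 41⁻¹ ≡ 57 (mod 73), so λ ≡ 15.
  x = λ² - 28 - 69 = 225 - 97 ≡ 55; y = λ·(28 - 55) - 39 ≡ 67. → (55, 67)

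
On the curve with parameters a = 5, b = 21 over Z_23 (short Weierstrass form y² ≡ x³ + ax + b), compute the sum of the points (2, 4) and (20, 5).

(2, 4) + (20, 5). λ = (5 - 4)/(20 - 2) ≡ 1/18 mod 23. 18⁻¹ ≡ 9 (mod 23), so λ ≡ 9.
  x = λ² - 2 - 20 = 81 - 22 ≡ 13; y = λ·(2 - 13) - 4 ≡ 12. → (13, 12)

(13, 12)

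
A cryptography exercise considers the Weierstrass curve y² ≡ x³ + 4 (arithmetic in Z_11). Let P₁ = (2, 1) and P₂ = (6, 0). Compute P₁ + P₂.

(1, 7)

(2, 1) + (6, 0). λ = (0 - 1)/(6 - 2) ≡ 10/4 mod 11. 4⁻¹ ≡ 3 (mod 11) since 4·3 = 12 ≡ 1, so λ ≡ 8.
  x = λ² - 2 - 6 = 64 - 8 ≡ 1; y = λ·(2 - 1) - 1 ≡ 7. → (1, 7)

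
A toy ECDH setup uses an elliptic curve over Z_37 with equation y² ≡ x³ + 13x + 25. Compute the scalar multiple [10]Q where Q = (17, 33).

Repeated addition: build up to 10Q.
2Q: tangent at (17, 33): λ = (3·17² + 13)/(2·33) ≡ 29/29. 29⁻¹ ≡ 23 (mod 37), so λ ≡ 29·23 ≡ 1.
  x = λ² - 17 - 17 = 1 - 34 ≡ 4; y = λ·(17 - 4) - 33 ≡ 17. → (4, 17)
3Q: (4, 17) + (17, 33). λ = (33 - 17)/(17 - 4) ≡ 16/13 mod 37. 13⁻¹ ≡ 20 (mod 37) since 13·20 = 260 ≡ 1, so λ ≡ 24.
  x = λ² - 4 - 17 = 576 - 21 ≡ 0; y = λ·(4 - 0) - 17 ≡ 5. → (0, 5)
4Q: (0, 5) + (17, 33). λ = (33 - 5)/(17 - 0) ≡ 28/17 mod 37. 17⁻¹ ≡ 24 (mod 37), so λ ≡ 6.
  x = λ² - 0 - 17 = 36 - 17 ≡ 19; y = λ·(0 - 19) - 5 ≡ 29. → (19, 29)
5Q: (19, 29) + (17, 33). λ = (33 - 29)/(17 - 19) ≡ 4/35 mod 37. 35⁻¹ ≡ 18 (mod 37) since 35·18 = 630 ≡ 1, so λ ≡ 35.
  x = λ² - 19 - 17 = 1225 - 36 ≡ 5; y = λ·(19 - 5) - 29 ≡ 17. → (5, 17)
6Q: (5, 17) + (17, 33). λ = (33 - 17)/(17 - 5) ≡ 16/12 mod 37. 12⁻¹ ≡ 34 (mod 37), so λ ≡ 26.
  x = λ² - 5 - 17 = 676 - 22 ≡ 25; y = λ·(5 - 25) - 17 ≡ 18. → (25, 18)
7Q: (25, 18) + (17, 33). λ = (33 - 18)/(17 - 25) ≡ 15/29 mod 37. 29⁻¹ ≡ 23 (mod 37) since 29·23 = 667 ≡ 1, so λ ≡ 12.
  x = λ² - 25 - 17 = 144 - 42 ≡ 28; y = λ·(25 - 28) - 18 ≡ 20. → (28, 20)
8Q: (28, 20) + (17, 33). λ = (33 - 20)/(17 - 28) ≡ 13/26 mod 37. 26⁻¹ ≡ 10 (mod 37) since 26·10 = 260 ≡ 1, so λ ≡ 19.
  x = λ² - 28 - 17 = 361 - 45 ≡ 20; y = λ·(28 - 20) - 20 ≡ 21. → (20, 21)
9Q: (20, 21) + (17, 33). λ = (33 - 21)/(17 - 20) ≡ 12/34 mod 37. 34⁻¹ ≡ 12 (mod 37), so λ ≡ 33.
  x = λ² - 20 - 17 = 1089 - 37 ≡ 16; y = λ·(20 - 16) - 21 ≡ 0. → (16, 0)
10Q: (16, 0) + (17, 33). λ = (33 - 0)/(17 - 16) ≡ 33/1 mod 37. 1⁻¹ ≡ 1 (mod 37), so λ ≡ 33.
  x = λ² - 16 - 17 = 1089 - 33 ≡ 20; y = λ·(16 - 20) - 0 ≡ 16. → (20, 16)

(20, 16)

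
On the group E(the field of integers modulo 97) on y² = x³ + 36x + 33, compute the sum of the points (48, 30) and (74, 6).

(74, 91)

(48, 30) + (74, 6). λ = (6 - 30)/(74 - 48) ≡ 73/26 mod 97. 26⁻¹ ≡ 56 (mod 97), so λ ≡ 14.
  x = λ² - 48 - 74 = 196 - 122 ≡ 74; y = λ·(48 - 74) - 30 ≡ 91. → (74, 91)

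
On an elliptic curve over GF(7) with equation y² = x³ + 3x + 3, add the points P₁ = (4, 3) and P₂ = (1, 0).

(3, 5)

(4, 3) + (1, 0). λ = (0 - 3)/(1 - 4) ≡ 4/4 mod 7. 4⁻¹ ≡ 2 (mod 7), so λ ≡ 1.
  x = λ² - 4 - 1 = 1 - 5 ≡ 3; y = λ·(4 - 3) - 3 ≡ 5. → (3, 5)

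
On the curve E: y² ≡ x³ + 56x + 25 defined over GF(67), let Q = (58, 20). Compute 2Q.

(57, 26)

tangent at (58, 20): λ = (3·58² + 56)/(2·20) ≡ 31/40. 40⁻¹ ≡ 62 (mod 67), so λ ≡ 31·62 ≡ 46.
  x = λ² - 58 - 58 = 2116 - 116 ≡ 57; y = λ·(58 - 57) - 20 ≡ 26. → (57, 26)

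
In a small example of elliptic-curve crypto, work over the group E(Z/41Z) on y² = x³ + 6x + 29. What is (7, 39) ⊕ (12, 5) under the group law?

(1, 35)

(7, 39) + (12, 5). λ = (5 - 39)/(12 - 7) ≡ 7/5 mod 41. 5⁻¹ ≡ 33 (mod 41) since 5·33 = 165 ≡ 1, so λ ≡ 26.
  x = λ² - 7 - 12 = 676 - 19 ≡ 1; y = λ·(7 - 1) - 39 ≡ 35. → (1, 35)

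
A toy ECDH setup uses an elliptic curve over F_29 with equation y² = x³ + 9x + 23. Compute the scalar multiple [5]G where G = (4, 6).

(19, 21)

Double-and-add on 5 = (101)₂. Start with G = (4, 6) for the leading 1-bit.
double: tangent at (4, 6): λ = (3·4² + 9)/(2·6) ≡ 28/12. 12⁻¹ ≡ 17 (mod 29), so λ ≡ 28·17 ≡ 12.
  x = λ² - 4 - 4 = 144 - 8 ≡ 20; y = λ·(4 - 20) - 6 ≡ 5. → (20, 5)
double: tangent at (20, 5): λ = (3·20² + 9)/(2·5) ≡ 20/10. 10⁻¹ ≡ 3 (mod 29), so λ ≡ 20·3 ≡ 2.
  x = λ² - 20 - 20 = 4 - 40 ≡ 22; y = λ·(20 - 22) - 5 ≡ 20. → (22, 20)
add G: (22, 20) + (4, 6). λ = (6 - 20)/(4 - 22) ≡ 15/11 mod 29. 11⁻¹ ≡ 8 (mod 29), so λ ≡ 4.
  x = λ² - 22 - 4 = 16 - 26 ≡ 19; y = λ·(22 - 19) - 20 ≡ 21. → (19, 21)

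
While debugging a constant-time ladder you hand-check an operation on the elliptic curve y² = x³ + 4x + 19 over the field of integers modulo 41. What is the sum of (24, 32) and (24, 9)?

O

The two points share x = 24 and their y-coordinates satisfy 32 + 9 ≡ 0 (mod 41), so they are inverses. Their sum is the point at infinity.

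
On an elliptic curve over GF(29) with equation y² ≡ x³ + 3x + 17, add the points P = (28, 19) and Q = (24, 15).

(7, 2)

(28, 19) + (24, 15). λ = (15 - 19)/(24 - 28) ≡ 25/25 mod 29. 25⁻¹ ≡ 7 (mod 29) since 25·7 = 175 ≡ 1, so λ ≡ 1.
  x = λ² - 28 - 24 = 1 - 52 ≡ 7; y = λ·(28 - 7) - 19 ≡ 2. → (7, 2)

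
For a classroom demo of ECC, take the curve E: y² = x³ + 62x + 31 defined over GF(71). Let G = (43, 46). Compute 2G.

(56, 25)

tangent at (43, 46): λ = (3·43² + 62)/(2·46) ≡ 0/21. 21⁻¹ ≡ 44 (mod 71), so λ ≡ 0·44 ≡ 0.
  x = λ² - 43 - 43 = 0 - 86 ≡ 56; y = λ·(43 - 56) - 46 ≡ 25. → (56, 25)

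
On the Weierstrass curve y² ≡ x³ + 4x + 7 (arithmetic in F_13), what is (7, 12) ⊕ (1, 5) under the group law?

(7, 12) + (1, 5). λ = (5 - 12)/(1 - 7) ≡ 6/7 mod 13. 7⁻¹ ≡ 2 (mod 13) since 7·2 = 14 ≡ 1, so λ ≡ 12.
  x = λ² - 7 - 1 = 144 - 8 ≡ 6; y = λ·(7 - 6) - 12 ≡ 0. → (6, 0)

(6, 0)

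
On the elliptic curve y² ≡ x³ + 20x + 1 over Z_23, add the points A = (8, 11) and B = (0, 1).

(18, 11)

(8, 11) + (0, 1). λ = (1 - 11)/(0 - 8) ≡ 13/15 mod 23. 15⁻¹ ≡ 20 (mod 23), so λ ≡ 7.
  x = λ² - 8 - 0 = 49 - 8 ≡ 18; y = λ·(8 - 18) - 11 ≡ 11. → (18, 11)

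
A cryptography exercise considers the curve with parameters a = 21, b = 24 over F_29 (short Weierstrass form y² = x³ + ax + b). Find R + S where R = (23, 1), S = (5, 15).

(17, 4)

(23, 1) + (5, 15). λ = (15 - 1)/(5 - 23) ≡ 14/11 mod 29. 11⁻¹ ≡ 8 (mod 29) since 11·8 = 88 ≡ 1, so λ ≡ 25.
  x = λ² - 23 - 5 = 625 - 28 ≡ 17; y = λ·(23 - 17) - 1 ≡ 4. → (17, 4)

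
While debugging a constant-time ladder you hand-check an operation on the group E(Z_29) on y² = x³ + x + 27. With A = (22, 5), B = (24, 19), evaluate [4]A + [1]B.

First 4A:
Repeated addition: build up to 4A.
2A: tangent at (22, 5): λ = (3·22² + 1)/(2·5) ≡ 3/10. 10⁻¹ ≡ 3 (mod 29), so λ ≡ 3·3 ≡ 9.
  x = λ² - 22 - 22 = 81 - 44 ≡ 8; y = λ·(22 - 8) - 5 ≡ 5. → (8, 5)
3A: (8, 5) + (22, 5). λ = (5 - 5)/(22 - 8) ≡ 0/14 mod 29. 14⁻¹ ≡ 27 (mod 29), so λ ≡ 0.
  x = λ² - 8 - 22 = 0 - 30 ≡ 28; y = λ·(8 - 28) - 5 ≡ 24. → (28, 24)
4A: (28, 24) + (22, 5). λ = (5 - 24)/(22 - 28) ≡ 10/23 mod 29. 23⁻¹ ≡ 24 (mod 29), so λ ≡ 8.
  x = λ² - 28 - 22 = 64 - 50 ≡ 14; y = λ·(28 - 14) - 24 ≡ 1. → (14, 1)
4A = (14, 1).
Finally 4A + B:
(14, 1) + (24, 19). λ = (19 - 1)/(24 - 14) ≡ 18/10 mod 29. 10⁻¹ ≡ 3 (mod 29), so λ ≡ 25.
  x = λ² - 14 - 24 = 625 - 38 ≡ 7; y = λ·(14 - 7) - 1 ≡ 0. → (7, 0)

(7, 0)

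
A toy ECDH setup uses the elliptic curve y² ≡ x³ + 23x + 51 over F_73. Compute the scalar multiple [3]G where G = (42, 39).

Repeated addition: build up to 3G.
2G: tangent at (42, 39): λ = (3·42² + 23)/(2·39) ≡ 59/5. 5⁻¹ ≡ 44 (mod 73) since 5·44 = 220 ≡ 1, so λ ≡ 59·44 ≡ 41.
  x = λ² - 42 - 42 = 1681 - 84 ≡ 64; y = λ·(42 - 64) - 39 ≡ 8. → (64, 8)
3G: (64, 8) + (42, 39). λ = (39 - 8)/(42 - 64) ≡ 31/51 mod 73. 51⁻¹ ≡ 63 (mod 73) since 51·63 = 3213 ≡ 1, so λ ≡ 55.
  x = λ² - 64 - 42 = 3025 - 106 ≡ 72; y = λ·(64 - 72) - 8 ≡ 63. → (72, 63)

(72, 63)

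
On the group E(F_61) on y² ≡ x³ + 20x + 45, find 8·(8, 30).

(9, 10)

Write G = (8, 30).
Double-and-add on 8 = (1000)₂. Start with G = (8, 30) for the leading 1-bit.
double: tangent at (8, 30): λ = (3·8² + 20)/(2·30) ≡ 29/60. 60⁻¹ ≡ 60 (mod 61), so λ ≡ 29·60 ≡ 32.
  x = λ² - 8 - 8 = 1024 - 16 ≡ 32; y = λ·(8 - 32) - 30 ≡ 56. → (32, 56)
double: tangent at (32, 56): λ = (3·32² + 20)/(2·56) ≡ 42/51. 51⁻¹ ≡ 6 (mod 61), so λ ≡ 42·6 ≡ 8.
  x = λ² - 32 - 32 = 64 - 64 ≡ 0; y = λ·(32 - 0) - 56 ≡ 17. → (0, 17)
double: tangent at (0, 17): λ = (3·0² + 20)/(2·17) ≡ 20/34. 34⁻¹ ≡ 9 (mod 61) since 34·9 = 306 ≡ 1, so λ ≡ 20·9 ≡ 58.
  x = λ² - 0 - 0 = 3364 - 0 ≡ 9; y = λ·(0 - 9) - 17 ≡ 10. → (9, 10)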